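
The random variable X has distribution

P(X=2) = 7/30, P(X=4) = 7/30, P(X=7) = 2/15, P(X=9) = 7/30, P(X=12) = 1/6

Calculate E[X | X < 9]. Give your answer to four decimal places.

3.8889

P(X < 9) = 7/30 + 7/30 + 2/15 = 3/5.
E[X | X < 9] = [2·7/30 + 4·7/30 + 7·2/15] / (3/5)
 = 7/3 / (3/5)
 = 35/9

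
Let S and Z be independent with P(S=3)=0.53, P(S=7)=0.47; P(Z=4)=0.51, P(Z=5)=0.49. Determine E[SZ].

E[SZ] = Σ_s Σ_z sz · P(S=s)P(Z=z)
 = 12·0.2703 + 15·0.2597 + 28·0.2397 + 35·0.2303
 = 3.2436 + 3.8955 + 6.7116 + 8.0605
 = 21.9112

21.9112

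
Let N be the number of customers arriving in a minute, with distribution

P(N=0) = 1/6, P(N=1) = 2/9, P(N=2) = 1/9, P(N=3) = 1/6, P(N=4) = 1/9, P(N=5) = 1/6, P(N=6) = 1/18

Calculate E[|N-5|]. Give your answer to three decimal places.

2.556

E[|N-5|] = Σ |n-5|·P(N=n)
 = 5·1/6 + 4·2/9 + 3·1/9 + 2·1/6 + 1·1/9 + 0·1/6 + 1·1/18
 = 5/6 + 8/9 + 1/3 + 1/3 + 1/9 + 0 + 1/18
 = 23/9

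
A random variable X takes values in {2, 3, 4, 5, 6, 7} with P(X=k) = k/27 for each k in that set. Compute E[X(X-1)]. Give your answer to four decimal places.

E[X(X-1)] = Σ x(x-1)·P(X=x)
 = 2·2/27 + 6·1/9 + 12·4/27 + 20·5/27 + 30·2/9 + 42·7/27
 = 4/27 + 2/3 + 16/9 + 100/27 + 20/3 + 98/9
 = 644/27

23.8519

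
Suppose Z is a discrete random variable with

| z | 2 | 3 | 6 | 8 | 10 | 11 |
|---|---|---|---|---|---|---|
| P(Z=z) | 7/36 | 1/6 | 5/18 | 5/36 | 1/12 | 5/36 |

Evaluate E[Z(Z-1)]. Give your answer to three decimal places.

E[Z(Z-1)] = Σ z(z-1)·P(Z=z)
 = 2·7/36 + 6·1/6 + 30·5/18 + 56·5/36 + 90·1/12 + 110·5/36
 = 7/18 + 1 + 25/3 + 70/9 + 15/2 + 275/18
 = 725/18

40.278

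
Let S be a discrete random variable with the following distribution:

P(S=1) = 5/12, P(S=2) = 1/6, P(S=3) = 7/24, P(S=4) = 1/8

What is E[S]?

2.125

E[S] = Σ s·P(S=s)
 = 1·5/12 + 2·1/6 + 3·7/24 + 4·1/8
 = 5/12 + 1/3 + 7/8 + 1/2
 = 17/8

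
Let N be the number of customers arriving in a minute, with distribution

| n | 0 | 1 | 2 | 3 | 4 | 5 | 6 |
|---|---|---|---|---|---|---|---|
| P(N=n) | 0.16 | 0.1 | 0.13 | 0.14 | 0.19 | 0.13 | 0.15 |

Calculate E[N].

3.09

E[N] = Σ n·P(N=n)
 = 0·0.16 + 1·0.1 + 2·0.13 + 3·0.14 + 4·0.19 + 5·0.13 + 6·0.15
 = 0 + 0.1 + 0.26 + 0.42 + 0.76 + 0.65 + 0.9
 = 3.09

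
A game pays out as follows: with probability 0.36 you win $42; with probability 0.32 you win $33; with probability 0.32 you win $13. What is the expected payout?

29.84

E[payout] = 42·0.36 + 33·0.32 + 13·0.32
 = 15.12 + 10.56 + 4.16
 = 29.84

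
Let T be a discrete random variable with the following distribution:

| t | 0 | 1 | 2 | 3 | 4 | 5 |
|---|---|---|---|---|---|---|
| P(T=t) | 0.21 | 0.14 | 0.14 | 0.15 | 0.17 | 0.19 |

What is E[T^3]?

E[T^3] = Σ t^3·P(T=t)
 = 0·0.21 + 1·0.14 + 8·0.14 + 27·0.15 + 64·0.17 + 125·0.19
 = 0 + 0.14 + 1.12 + 4.05 + 10.88 + 23.75
 = 39.94

39.94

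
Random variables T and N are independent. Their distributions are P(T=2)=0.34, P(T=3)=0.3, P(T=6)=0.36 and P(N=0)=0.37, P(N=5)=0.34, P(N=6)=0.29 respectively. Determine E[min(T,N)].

2.2338

E[min(T,N)] = Σ_t Σ_n min(t,n) · P(T=t)P(N=n)
 = 0·0.1258 + 2·0.1156 + 2·0.0986 + 0·0.111 + 3·0.102 + 3·0.087 + 0·0.1332 + 5·0.1224 + 6·0.1044
 = 0 + 0.2312 + 0.1972 + 0 + 0.306 + 0.261 + 0 + 0.612 + 0.6264
 = 2.2338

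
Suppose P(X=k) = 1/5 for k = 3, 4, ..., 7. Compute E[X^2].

27

E[X^2] = Σ x^2·P(X=x)
 = 9·1/5 + 16·1/5 + 25·1/5 + 36·1/5 + 49·1/5
 = 9/5 + 16/5 + 5 + 36/5 + 49/5
 = 27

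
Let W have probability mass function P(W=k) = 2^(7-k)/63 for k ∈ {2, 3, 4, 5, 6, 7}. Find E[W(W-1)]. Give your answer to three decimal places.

E[W(W-1)] = Σ w(w-1)·P(W=w)
 = 2·32/63 + 6·16/63 + 12·8/63 + 20·4/63 + 30·2/63 + 42·1/63
 = 64/63 + 32/21 + 32/21 + 80/63 + 20/21 + 2/3
 = 146/21

6.952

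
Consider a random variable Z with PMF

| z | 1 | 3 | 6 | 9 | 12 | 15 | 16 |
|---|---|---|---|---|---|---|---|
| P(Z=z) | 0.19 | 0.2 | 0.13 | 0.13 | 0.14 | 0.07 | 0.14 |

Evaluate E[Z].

E[Z] = Σ z·P(Z=z)
 = 1·0.19 + 3·0.2 + 6·0.13 + 9·0.13 + 12·0.14 + 15·0.07 + 16·0.14
 = 0.19 + 0.6 + 0.78 + 1.17 + 1.68 + 1.05 + 2.24
 = 7.71

7.71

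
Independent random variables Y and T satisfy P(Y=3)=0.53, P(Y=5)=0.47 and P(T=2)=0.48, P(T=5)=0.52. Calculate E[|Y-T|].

1.4824

E[|Y-T|] = Σ_y Σ_t |y-t| · P(Y=y)P(T=t)
 = 1·0.2544 + 2·0.2756 + 3·0.2256 + 0·0.2444
 = 0.2544 + 0.5512 + 0.6768 + 0
 = 1.4824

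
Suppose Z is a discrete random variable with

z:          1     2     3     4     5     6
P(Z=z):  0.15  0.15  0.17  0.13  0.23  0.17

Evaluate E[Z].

E[Z] = Σ z·P(Z=z)
 = 1·0.15 + 2·0.15 + 3·0.17 + 4·0.13 + 5·0.23 + 6·0.17
 = 0.15 + 0.3 + 0.51 + 0.52 + 1.15 + 1.02
 = 3.65

3.65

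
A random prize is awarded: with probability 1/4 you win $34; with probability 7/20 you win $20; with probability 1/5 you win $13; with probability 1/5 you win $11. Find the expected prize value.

E[payout] = 34·1/4 + 20·7/20 + 13·1/5 + 11·1/5
 = 17/2 + 7 + 13/5 + 11/5
 = 203/10

20.3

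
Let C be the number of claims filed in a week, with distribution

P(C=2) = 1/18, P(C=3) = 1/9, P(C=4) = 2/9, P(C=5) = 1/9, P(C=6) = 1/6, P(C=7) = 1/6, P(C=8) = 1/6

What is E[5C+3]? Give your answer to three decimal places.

E[5C+3] = Σ (5c+3)·P(C=c)
 = 13·1/18 + 18·1/9 + 23·2/9 + 28·1/9 + 33·1/6 + 38·1/6 + 43·1/6
 = 13/18 + 2 + 46/9 + 28/9 + 11/2 + 19/3 + 43/6
 = 539/18

29.944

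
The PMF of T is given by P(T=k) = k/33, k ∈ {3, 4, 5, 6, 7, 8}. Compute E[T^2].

39

E[T^2] = Σ t^2·P(T=t)
 = 9·1/11 + 16·4/33 + 25·5/33 + 36·2/11 + 49·7/33 + 64·8/33
 = 9/11 + 64/33 + 125/33 + 72/11 + 343/33 + 512/33
 = 39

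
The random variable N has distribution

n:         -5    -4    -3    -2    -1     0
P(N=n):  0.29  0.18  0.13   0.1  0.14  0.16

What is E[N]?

E[N] = Σ n·P(N=n)
 = (-5)·0.29 + (-4)·0.18 + (-3)·0.13 + (-2)·0.1 + (-1)·0.14 + 0·0.16
 = (-1.45) + (-0.72) + (-0.39) + (-0.2) + (-0.14) + 0
 = -2.9

-2.9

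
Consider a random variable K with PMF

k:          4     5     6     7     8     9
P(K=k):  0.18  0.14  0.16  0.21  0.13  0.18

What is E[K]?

E[K] = Σ k·P(K=k)
 = 4·0.18 + 5·0.14 + 6·0.16 + 7·0.21 + 8·0.13 + 9·0.18
 = 0.72 + 0.7 + 0.96 + 1.47 + 1.04 + 1.62
 = 6.51

6.51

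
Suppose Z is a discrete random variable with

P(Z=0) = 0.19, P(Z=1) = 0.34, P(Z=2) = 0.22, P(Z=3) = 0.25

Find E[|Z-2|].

E[|Z-2|] = Σ |z-2|·P(Z=z)
 = 2·0.19 + 1·0.34 + 0·0.22 + 1·0.25
 = 0.38 + 0.34 + 0 + 0.25
 = 0.97

0.97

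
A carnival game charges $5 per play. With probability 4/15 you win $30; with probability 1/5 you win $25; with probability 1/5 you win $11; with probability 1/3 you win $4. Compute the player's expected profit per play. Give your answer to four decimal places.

E[payout] = 30·4/15 + 25·1/5 + 11·1/5 + 4·1/3
 = 8 + 5 + 11/5 + 4/3
 = 248/15
Net = 248/15 - 5 = 173/15

11.5333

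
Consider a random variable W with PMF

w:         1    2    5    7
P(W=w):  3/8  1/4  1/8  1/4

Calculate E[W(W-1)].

E[W(W-1)] = Σ w(w-1)·P(W=w)
 = 0·3/8 + 2·1/4 + 20·1/8 + 42·1/4
 = 0 + 1/2 + 5/2 + 21/2
 = 27/2

13.5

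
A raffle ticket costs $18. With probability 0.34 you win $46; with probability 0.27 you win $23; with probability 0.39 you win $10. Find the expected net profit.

E[payout] = 46·0.34 + 23·0.27 + 10·0.39
 = 15.64 + 6.21 + 3.9
 = 25.75
Net = 25.75 - 18 = 7.75

7.75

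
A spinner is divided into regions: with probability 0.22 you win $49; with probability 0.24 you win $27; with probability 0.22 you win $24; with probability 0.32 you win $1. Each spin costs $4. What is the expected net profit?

E[payout] = 49·0.22 + 27·0.24 + 24·0.22 + 1·0.32
 = 10.78 + 6.48 + 5.28 + 0.32
 = 22.86
Net = 22.86 - 4 = 18.86

18.86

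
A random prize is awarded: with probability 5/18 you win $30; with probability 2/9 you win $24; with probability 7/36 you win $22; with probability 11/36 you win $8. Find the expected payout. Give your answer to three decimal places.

20.389

E[payout] = 30·5/18 + 24·2/9 + 22·7/36 + 8·11/36
 = 25/3 + 16/3 + 77/18 + 22/9
 = 367/18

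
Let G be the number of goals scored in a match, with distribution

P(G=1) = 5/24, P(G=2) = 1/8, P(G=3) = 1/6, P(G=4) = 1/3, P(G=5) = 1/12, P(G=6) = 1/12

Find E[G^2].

12.625

E[G^2] = Σ g^2·P(G=g)
 = 1·5/24 + 4·1/8 + 9·1/6 + 16·1/3 + 25·1/12 + 36·1/12
 = 5/24 + 1/2 + 3/2 + 16/3 + 25/12 + 3
 = 101/8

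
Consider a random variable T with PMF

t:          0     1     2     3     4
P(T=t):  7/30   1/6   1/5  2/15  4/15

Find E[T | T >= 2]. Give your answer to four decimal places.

3.1111

P(T >= 2) = 1/5 + 2/15 + 4/15 = 3/5.
E[T | T >= 2] = [2·1/5 + 3·2/15 + 4·4/15] / (3/5)
 = 28/15 / (3/5)
 = 28/9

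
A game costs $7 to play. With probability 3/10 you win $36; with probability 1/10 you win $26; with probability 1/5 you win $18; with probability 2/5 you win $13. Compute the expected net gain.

15.2

E[payout] = 36·3/10 + 26·1/10 + 18·1/5 + 13·2/5
 = 54/5 + 13/5 + 18/5 + 26/5
 = 111/5
Net = 111/5 - 7 = 76/5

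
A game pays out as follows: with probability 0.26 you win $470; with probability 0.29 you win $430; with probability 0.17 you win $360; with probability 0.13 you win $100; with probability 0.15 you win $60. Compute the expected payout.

E[payout] = 470·0.26 + 430·0.29 + 360·0.17 + 100·0.13 + 60·0.15
 = 122.2 + 124.7 + 61.2 + 13 + 9
 = 330.1

330.1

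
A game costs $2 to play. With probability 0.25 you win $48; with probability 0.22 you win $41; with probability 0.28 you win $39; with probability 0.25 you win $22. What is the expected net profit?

E[payout] = 48·0.25 + 41·0.22 + 39·0.28 + 22·0.25
 = 12 + 9.02 + 10.92 + 5.5
 = 37.44
Net = 37.44 - 2 = 35.44

35.44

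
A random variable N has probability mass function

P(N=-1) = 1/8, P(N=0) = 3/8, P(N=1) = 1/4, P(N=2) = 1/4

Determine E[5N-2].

1.125

E[5N-2] = Σ (5n-2)·P(N=n)
 = (-7)·1/8 + (-2)·3/8 + 3·1/4 + 8·1/4
 = (-7/8) + (-3/4) + 3/4 + 2
 = 9/8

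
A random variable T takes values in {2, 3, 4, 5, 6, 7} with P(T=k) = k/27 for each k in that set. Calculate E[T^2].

E[T^2] = Σ t^2·P(T=t)
 = 4·2/27 + 9·1/9 + 16·4/27 + 25·5/27 + 36·2/9 + 49·7/27
 = 8/27 + 1 + 64/27 + 125/27 + 8 + 343/27
 = 29

29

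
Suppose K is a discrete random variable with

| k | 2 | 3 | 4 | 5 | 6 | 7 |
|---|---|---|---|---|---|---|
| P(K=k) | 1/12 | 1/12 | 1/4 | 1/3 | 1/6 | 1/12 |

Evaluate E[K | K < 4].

P(K < 4) = 1/12 + 1/12 = 1/6.
E[K | K < 4] = [2·1/12 + 3·1/12] / (1/6)
 = 5/12 / (1/6)
 = 5/2

2.5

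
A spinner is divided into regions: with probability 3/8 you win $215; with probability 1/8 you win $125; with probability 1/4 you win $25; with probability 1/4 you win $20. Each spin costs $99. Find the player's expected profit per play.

8.5

E[payout] = 215·3/8 + 125·1/8 + 25·1/4 + 20·1/4
 = 645/8 + 125/8 + 25/4 + 5
 = 215/2
Net = 215/2 - 99 = 17/2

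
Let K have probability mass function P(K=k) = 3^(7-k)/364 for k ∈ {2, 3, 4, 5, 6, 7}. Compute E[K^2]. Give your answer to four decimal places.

6.9093

E[K^2] = Σ k^2·P(K=k)
 = 4·243/364 + 9·81/364 + 16·27/364 + 25·9/364 + 36·3/364 + 49·1/364
 = 243/91 + 729/364 + 108/91 + 225/364 + 27/91 + 7/52
 = 2515/364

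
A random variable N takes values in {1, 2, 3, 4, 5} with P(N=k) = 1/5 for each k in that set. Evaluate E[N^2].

E[N^2] = Σ n^2·P(N=n)
 = 1·1/5 + 4·1/5 + 9·1/5 + 16·1/5 + 25·1/5
 = 1/5 + 4/5 + 9/5 + 16/5 + 5
 = 11

11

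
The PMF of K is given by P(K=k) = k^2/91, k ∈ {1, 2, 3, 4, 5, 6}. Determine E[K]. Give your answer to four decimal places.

4.8462

E[K] = Σ k·P(K=k)
 = 1·1/91 + 2·4/91 + 3·9/91 + 4·16/91 + 5·25/91 + 6·36/91
 = 1/91 + 8/91 + 27/91 + 64/91 + 125/91 + 216/91
 = 63/13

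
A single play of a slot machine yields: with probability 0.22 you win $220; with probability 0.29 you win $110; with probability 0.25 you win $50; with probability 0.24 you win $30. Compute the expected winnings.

E[payout] = 220·0.22 + 110·0.29 + 50·0.25 + 30·0.24
 = 48.4 + 31.9 + 12.5 + 7.2
 = 100

100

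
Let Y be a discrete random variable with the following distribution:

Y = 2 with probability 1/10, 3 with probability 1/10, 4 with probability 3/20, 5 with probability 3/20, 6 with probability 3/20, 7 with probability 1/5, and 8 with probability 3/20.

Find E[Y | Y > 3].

P(Y > 3) = 3/20 + 3/20 + 3/20 + 1/5 + 3/20 = 4/5.
E[Y | Y > 3] = [4·3/20 + 5·3/20 + 6·3/20 + 7·1/5 + 8·3/20] / (4/5)
 = 97/20 / (4/5)
 = 97/16

6.0625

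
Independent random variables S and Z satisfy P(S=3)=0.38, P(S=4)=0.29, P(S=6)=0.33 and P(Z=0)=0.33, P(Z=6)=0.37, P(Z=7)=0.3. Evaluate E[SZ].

18.4896

E[SZ] = Σ_s Σ_z sz · P(S=s)P(Z=z)
 = 0·0.1254 + 18·0.1406 + 21·0.114 + 0·0.0957 + 24·0.1073 + 28·0.087 + 0·0.1089 + 36·0.1221 + 42·0.099
 = 0 + 2.5308 + 2.394 + 0 + 2.5752 + 2.436 + 0 + 4.3956 + 4.158
 = 18.4896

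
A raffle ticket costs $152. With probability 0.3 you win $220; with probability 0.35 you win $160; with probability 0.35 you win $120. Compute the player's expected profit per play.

12

E[payout] = 220·0.3 + 160·0.35 + 120·0.35
 = 66 + 56 + 42
 = 164
Net = 164 - 152 = 12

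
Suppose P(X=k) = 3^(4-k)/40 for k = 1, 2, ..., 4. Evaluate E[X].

1.45

E[X] = Σ x·P(X=x)
 = 1·27/40 + 2·9/40 + 3·3/40 + 4·1/40
 = 27/40 + 9/20 + 9/40 + 1/10
 = 29/20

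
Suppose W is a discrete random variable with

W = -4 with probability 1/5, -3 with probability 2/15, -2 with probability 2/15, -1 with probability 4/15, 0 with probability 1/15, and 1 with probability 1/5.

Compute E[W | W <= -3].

-3.6

P(W <= -3) = 1/5 + 2/15 = 1/3.
E[W | W <= -3] = [(-4)·1/5 + (-3)·2/15] / (1/3)
 = -6/5 / (1/3)
 = -18/5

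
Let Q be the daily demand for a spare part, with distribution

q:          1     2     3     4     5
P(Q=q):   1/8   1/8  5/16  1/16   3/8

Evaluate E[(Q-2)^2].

E[(Q-2)^2] = Σ (q-2)^2·P(Q=q)
 = 1·1/8 + 0·1/8 + 1·5/16 + 4·1/16 + 9·3/8
 = 1/8 + 0 + 5/16 + 1/4 + 27/8
 = 65/16

4.0625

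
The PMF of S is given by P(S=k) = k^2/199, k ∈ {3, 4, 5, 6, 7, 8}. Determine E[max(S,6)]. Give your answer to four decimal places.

E[max(S,6)] = Σ max(s,6)·P(S=s)
 = 6·9/199 + 6·16/199 + 6·25/199 + 6·36/199 + 7·49/199 + 8·64/199
 = 54/199 + 96/199 + 150/199 + 216/199 + 343/199 + 512/199
 = 1371/199

6.8894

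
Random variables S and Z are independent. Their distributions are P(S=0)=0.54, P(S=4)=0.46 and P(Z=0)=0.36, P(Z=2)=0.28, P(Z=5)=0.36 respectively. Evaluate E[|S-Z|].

E[|S-Z|] = Σ_s Σ_z |s-z| · P(S=s)P(Z=z)
 = 0·0.1944 + 2·0.1512 + 5·0.1944 + 4·0.1656 + 2·0.1288 + 1·0.1656
 = 0 + 0.3024 + 0.972 + 0.6624 + 0.2576 + 0.1656
 = 2.36

2.36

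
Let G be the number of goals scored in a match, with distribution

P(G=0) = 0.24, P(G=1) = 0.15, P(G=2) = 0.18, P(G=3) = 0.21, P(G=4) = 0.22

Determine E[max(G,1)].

E[max(G,1)] = Σ max(g,1)·P(G=g)
 = 1·0.24 + 1·0.15 + 2·0.18 + 3·0.21 + 4·0.22
 = 0.24 + 0.15 + 0.36 + 0.63 + 0.88
 = 2.26

2.26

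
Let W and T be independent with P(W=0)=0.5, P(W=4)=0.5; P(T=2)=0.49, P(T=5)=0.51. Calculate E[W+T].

5.53

E[W+T] = Σ_w Σ_t (w+t) · P(W=w)P(T=t)
 = 2·0.245 + 5·0.255 + 6·0.245 + 9·0.255
 = 0.49 + 1.275 + 1.47 + 2.295
 = 5.53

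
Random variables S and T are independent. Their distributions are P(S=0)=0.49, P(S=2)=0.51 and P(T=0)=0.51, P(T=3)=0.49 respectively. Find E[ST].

E[ST] = Σ_s Σ_t st · P(S=s)P(T=t)
 = 0·0.2499 + 0·0.2401 + 0·0.2601 + 6·0.2499
 = 0 + 0 + 0 + 1.4994
 = 1.4994

1.4994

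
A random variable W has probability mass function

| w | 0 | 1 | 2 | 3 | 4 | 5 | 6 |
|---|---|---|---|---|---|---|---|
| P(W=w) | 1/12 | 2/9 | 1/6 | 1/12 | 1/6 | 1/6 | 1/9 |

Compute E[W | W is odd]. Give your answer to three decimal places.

2.765

P(W is odd) = 2/9 + 1/12 + 1/6 = 17/36.
E[W | W is odd] = [1·2/9 + 3·1/12 + 5·1/6] / (17/36)
 = 47/36 / (17/36)
 = 47/17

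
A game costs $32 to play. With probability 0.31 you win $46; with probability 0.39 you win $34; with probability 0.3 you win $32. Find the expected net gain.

5.12

E[payout] = 46·0.31 + 34·0.39 + 32·0.3
 = 14.26 + 13.26 + 9.6
 = 37.12
Net = 37.12 - 32 = 5.12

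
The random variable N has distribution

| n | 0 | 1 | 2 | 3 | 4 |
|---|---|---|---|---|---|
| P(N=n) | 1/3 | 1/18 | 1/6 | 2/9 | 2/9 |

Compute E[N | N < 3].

0.7

P(N < 3) = 1/3 + 1/18 + 1/6 = 5/9.
E[N | N < 3] = [0·1/3 + 1·1/18 + 2·1/6] / (5/9)
 = 7/18 / (5/9)
 = 7/10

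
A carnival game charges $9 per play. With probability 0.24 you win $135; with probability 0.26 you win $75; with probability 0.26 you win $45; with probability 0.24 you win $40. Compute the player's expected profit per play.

64.2

E[payout] = 135·0.24 + 75·0.26 + 45·0.26 + 40·0.24
 = 32.4 + 19.5 + 11.7 + 9.6
 = 73.2
Net = 73.2 - 9 = 64.2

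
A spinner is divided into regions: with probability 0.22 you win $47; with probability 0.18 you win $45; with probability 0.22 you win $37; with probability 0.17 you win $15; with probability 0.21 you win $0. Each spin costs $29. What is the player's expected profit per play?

E[payout] = 47·0.22 + 45·0.18 + 37·0.22 + 15·0.17 + 0·0.21
 = 10.34 + 8.1 + 8.14 + 2.55 + 0
 = 29.13
Net = 29.13 - 29 = 0.13

0.13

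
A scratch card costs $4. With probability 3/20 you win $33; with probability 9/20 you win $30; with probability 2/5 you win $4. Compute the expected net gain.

E[payout] = 33·3/20 + 30·9/20 + 4·2/5
 = 99/20 + 27/2 + 8/5
 = 401/20
Net = 401/20 - 4 = 321/20

16.05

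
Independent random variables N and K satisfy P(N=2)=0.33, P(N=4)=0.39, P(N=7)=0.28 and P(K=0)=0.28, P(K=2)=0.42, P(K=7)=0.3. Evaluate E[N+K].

E[N+K] = Σ_n Σ_k (n+k) · P(N=n)P(K=k)
 = 2·0.0924 + 4·0.1386 + 9·0.099 + 4·0.1092 + 6·0.1638 + 11·0.117 + 7·0.0784 + 9·0.1176 + 14·0.084
 = 0.1848 + 0.5544 + 0.891 + 0.4368 + 0.9828 + 1.287 + 0.5488 + 1.0584 + 1.176
 = 7.12

7.12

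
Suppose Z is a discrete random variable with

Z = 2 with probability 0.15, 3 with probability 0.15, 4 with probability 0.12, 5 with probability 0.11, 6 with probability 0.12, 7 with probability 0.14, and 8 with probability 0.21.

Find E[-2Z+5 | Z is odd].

-4.9

P(Z is odd) = 0.15 + 0.11 + 0.14 = 0.4.
E[-2Z+5 | Z is odd] = [(-1)·0.15 + (-5)·0.11 + (-9)·0.14] / 0.4
 = -1.96 / 0.4
 = -49/10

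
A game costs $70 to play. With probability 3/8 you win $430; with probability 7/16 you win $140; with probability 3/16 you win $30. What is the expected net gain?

E[payout] = 430·3/8 + 140·7/16 + 30·3/16
 = 645/4 + 245/4 + 45/8
 = 1825/8
Net = 1825/8 - 70 = 1265/8

158.125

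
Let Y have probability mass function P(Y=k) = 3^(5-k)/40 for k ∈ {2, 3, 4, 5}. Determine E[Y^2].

E[Y^2] = Σ y^2·P(Y=y)
 = 4·27/40 + 9·9/40 + 16·3/40 + 25·1/40
 = 27/10 + 81/40 + 6/5 + 5/8
 = 131/20

6.55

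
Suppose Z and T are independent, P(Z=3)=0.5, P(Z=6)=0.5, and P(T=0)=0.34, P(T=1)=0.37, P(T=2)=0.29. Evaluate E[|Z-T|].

3.55

E[|Z-T|] = Σ_z Σ_t |z-t| · P(Z=z)P(T=t)
 = 3·0.17 + 2·0.185 + 1·0.145 + 6·0.17 + 5·0.185 + 4·0.145
 = 0.51 + 0.37 + 0.145 + 1.02 + 0.925 + 0.58
 = 3.55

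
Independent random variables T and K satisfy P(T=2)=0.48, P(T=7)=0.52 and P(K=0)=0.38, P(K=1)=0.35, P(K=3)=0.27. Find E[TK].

5.336

E[TK] = Σ_t Σ_k tk · P(T=t)P(K=k)
 = 0·0.1824 + 2·0.168 + 6·0.1296 + 0·0.1976 + 7·0.182 + 21·0.1404
 = 0 + 0.336 + 0.7776 + 0 + 1.274 + 2.9484
 = 5.336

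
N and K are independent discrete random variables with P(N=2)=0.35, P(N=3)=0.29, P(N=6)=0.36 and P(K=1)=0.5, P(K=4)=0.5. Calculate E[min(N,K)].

E[min(N,K)] = Σ_n Σ_k min(n,k) · P(N=n)P(K=k)
 = 1·0.175 + 2·0.175 + 1·0.145 + 3·0.145 + 1·0.18 + 4·0.18
 = 0.175 + 0.35 + 0.145 + 0.435 + 0.18 + 0.72
 = 2.005

2.005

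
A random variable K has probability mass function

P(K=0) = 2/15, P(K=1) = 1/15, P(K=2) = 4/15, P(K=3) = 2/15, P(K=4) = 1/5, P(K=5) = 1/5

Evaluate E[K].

E[K] = Σ k·P(K=k)
 = 0·2/15 + 1·1/15 + 2·4/15 + 3·2/15 + 4·1/5 + 5·1/5
 = 0 + 1/15 + 8/15 + 2/5 + 4/5 + 1
 = 14/5

2.8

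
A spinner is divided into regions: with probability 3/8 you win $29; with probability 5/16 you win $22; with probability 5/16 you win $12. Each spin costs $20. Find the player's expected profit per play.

1.5

E[payout] = 29·3/8 + 22·5/16 + 12·5/16
 = 87/8 + 55/8 + 15/4
 = 43/2
Net = 43/2 - 20 = 3/2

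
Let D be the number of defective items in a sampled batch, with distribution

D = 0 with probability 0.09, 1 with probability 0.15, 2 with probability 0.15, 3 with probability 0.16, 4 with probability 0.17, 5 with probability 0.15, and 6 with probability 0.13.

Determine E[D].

3.14

E[D] = Σ d·P(D=d)
 = 0·0.09 + 1·0.15 + 2·0.15 + 3·0.16 + 4·0.17 + 5·0.15 + 6·0.13
 = 0 + 0.15 + 0.3 + 0.48 + 0.68 + 0.75 + 0.78
 = 3.14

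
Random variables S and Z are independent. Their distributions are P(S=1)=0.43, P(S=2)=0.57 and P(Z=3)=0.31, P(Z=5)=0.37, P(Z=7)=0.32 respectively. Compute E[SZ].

7.8814

E[SZ] = Σ_s Σ_z sz · P(S=s)P(Z=z)
 = 3·0.1333 + 5·0.1591 + 7·0.1376 + 6·0.1767 + 10·0.2109 + 14·0.1824
 = 0.3999 + 0.7955 + 0.9632 + 1.0602 + 2.109 + 2.5536
 = 7.8814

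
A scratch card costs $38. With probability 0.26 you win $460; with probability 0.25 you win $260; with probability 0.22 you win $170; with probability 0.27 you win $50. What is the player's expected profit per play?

E[payout] = 460·0.26 + 260·0.25 + 170·0.22 + 50·0.27
 = 119.6 + 65 + 37.4 + 13.5
 = 235.5
Net = 235.5 - 38 = 197.5

197.5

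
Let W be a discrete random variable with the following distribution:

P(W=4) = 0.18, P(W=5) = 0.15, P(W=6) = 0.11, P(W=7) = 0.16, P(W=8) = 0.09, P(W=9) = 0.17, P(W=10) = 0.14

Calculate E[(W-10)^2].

13.96

E[(W-10)^2] = Σ (w-10)^2·P(W=w)
 = 36·0.18 + 25·0.15 + 16·0.11 + 9·0.16 + 4·0.09 + 1·0.17 + 0·0.14
 = 6.48 + 3.75 + 1.76 + 1.44 + 0.36 + 0.17 + 0
 = 13.96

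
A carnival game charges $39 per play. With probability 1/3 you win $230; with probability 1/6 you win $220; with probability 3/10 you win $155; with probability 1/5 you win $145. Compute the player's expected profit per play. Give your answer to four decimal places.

149.8333

E[payout] = 230·1/3 + 220·1/6 + 155·3/10 + 145·1/5
 = 230/3 + 110/3 + 93/2 + 29
 = 1133/6
Net = 1133/6 - 39 = 899/6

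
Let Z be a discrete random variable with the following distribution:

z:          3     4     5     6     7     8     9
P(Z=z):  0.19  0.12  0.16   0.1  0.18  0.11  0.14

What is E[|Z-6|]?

1.79

E[|Z-6|] = Σ |z-6|·P(Z=z)
 = 3·0.19 + 2·0.12 + 1·0.16 + 0·0.1 + 1·0.18 + 2·0.11 + 3·0.14
 = 0.57 + 0.24 + 0.16 + 0 + 0.18 + 0.22 + 0.42
 = 1.79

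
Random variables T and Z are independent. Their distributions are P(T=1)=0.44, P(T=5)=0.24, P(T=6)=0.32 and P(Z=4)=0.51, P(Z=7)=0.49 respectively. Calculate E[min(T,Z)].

E[min(T,Z)] = Σ_t Σ_z min(t,z) · P(T=t)P(Z=z)
 = 1·0.2244 + 1·0.2156 + 4·0.1224 + 5·0.1176 + 4·0.1632 + 6·0.1568
 = 0.2244 + 0.2156 + 0.4896 + 0.588 + 0.6528 + 0.9408
 = 3.1112

3.1112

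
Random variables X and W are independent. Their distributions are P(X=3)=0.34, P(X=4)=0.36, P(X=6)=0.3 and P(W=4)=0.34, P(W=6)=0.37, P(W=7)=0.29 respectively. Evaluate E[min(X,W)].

E[min(X,W)] = Σ_x Σ_w min(x,w) · P(X=x)P(W=w)
 = 3·0.1156 + 3·0.1258 + 3·0.0986 + 4·0.1224 + 4·0.1332 + 4·0.1044 + 4·0.102 + 6·0.111 + 6·0.087
 = 0.3468 + 0.3774 + 0.2958 + 0.4896 + 0.5328 + 0.4176 + 0.408 + 0.666 + 0.522
 = 4.056

4.056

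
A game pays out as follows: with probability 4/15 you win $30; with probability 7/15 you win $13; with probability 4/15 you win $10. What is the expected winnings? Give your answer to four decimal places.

E[payout] = 30·4/15 + 13·7/15 + 10·4/15
 = 8 + 91/15 + 8/3
 = 251/15

16.7333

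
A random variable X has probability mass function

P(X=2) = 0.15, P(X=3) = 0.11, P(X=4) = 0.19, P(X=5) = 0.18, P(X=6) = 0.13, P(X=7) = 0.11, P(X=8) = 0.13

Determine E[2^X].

65.96

E[2^X] = Σ 2^x·P(X=x)
 = 4·0.15 + 8·0.11 + 16·0.19 + 32·0.18 + 64·0.13 + 128·0.11 + 256·0.13
 = 0.6 + 0.88 + 3.04 + 5.76 + 8.32 + 14.08 + 33.28
 = 65.96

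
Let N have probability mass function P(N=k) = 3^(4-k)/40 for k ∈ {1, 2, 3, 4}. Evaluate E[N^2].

2.65

E[N^2] = Σ n^2·P(N=n)
 = 1·27/40 + 4·9/40 + 9·3/40 + 16·1/40
 = 27/40 + 9/10 + 27/40 + 2/5
 = 53/20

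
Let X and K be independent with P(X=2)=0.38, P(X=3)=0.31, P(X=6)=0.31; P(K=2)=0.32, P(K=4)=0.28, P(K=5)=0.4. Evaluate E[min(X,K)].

2.7564

E[min(X,K)] = Σ_x Σ_k min(x,k) · P(X=x)P(K=k)
 = 2·0.1216 + 2·0.1064 + 2·0.152 + 2·0.0992 + 3·0.0868 + 3·0.124 + 2·0.0992 + 4·0.0868 + 5·0.124
 = 0.2432 + 0.2128 + 0.304 + 0.1984 + 0.2604 + 0.372 + 0.1984 + 0.3472 + 0.62
 = 2.7564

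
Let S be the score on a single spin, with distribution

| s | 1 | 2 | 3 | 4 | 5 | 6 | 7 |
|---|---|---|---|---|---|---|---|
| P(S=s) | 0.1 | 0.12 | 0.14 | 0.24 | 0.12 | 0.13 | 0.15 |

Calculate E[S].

4.15

E[S] = Σ s·P(S=s)
 = 1·0.1 + 2·0.12 + 3·0.14 + 4·0.24 + 5·0.12 + 6·0.13 + 7·0.15
 = 0.1 + 0.24 + 0.42 + 0.96 + 0.6 + 0.78 + 1.05
 = 4.15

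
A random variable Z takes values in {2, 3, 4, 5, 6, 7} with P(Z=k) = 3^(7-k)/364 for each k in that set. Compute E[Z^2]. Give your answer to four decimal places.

6.9093

E[Z^2] = Σ z^2·P(Z=z)
 = 4·243/364 + 9·81/364 + 16·27/364 + 25·9/364 + 36·3/364 + 49·1/364
 = 243/91 + 729/364 + 108/91 + 225/364 + 27/91 + 7/52
 = 2515/364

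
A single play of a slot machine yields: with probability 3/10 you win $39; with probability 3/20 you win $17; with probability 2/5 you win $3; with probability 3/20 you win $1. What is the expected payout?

15.6

E[payout] = 39·3/10 + 17·3/20 + 3·2/5 + 1·3/20
 = 117/10 + 51/20 + 6/5 + 3/20
 = 78/5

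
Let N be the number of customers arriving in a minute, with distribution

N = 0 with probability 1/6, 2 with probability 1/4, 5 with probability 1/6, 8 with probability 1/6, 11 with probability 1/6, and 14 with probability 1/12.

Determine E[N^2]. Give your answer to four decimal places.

E[N^2] = Σ n^2·P(N=n)
 = 0·1/6 + 4·1/4 + 25·1/6 + 64·1/6 + 121·1/6 + 196·1/12
 = 0 + 1 + 25/6 + 32/3 + 121/6 + 49/3
 = 157/3

52.3333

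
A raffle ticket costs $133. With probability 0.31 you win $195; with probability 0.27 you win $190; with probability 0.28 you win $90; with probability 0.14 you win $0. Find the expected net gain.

E[payout] = 195·0.31 + 190·0.27 + 90·0.28 + 0·0.14
 = 60.45 + 51.3 + 25.2 + 0
 = 136.95
Net = 136.95 - 133 = 3.95

3.95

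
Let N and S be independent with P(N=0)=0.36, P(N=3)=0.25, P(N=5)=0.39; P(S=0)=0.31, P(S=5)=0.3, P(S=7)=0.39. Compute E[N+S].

6.93

E[N+S] = Σ_n Σ_s (n+s) · P(N=n)P(S=s)
 = 0·0.1116 + 5·0.108 + 7·0.1404 + 3·0.0775 + 8·0.075 + 10·0.0975 + 5·0.1209 + 10·0.117 + 12·0.1521
 = 0 + 0.54 + 0.9828 + 0.2325 + 0.6 + 0.975 + 0.6045 + 1.17 + 1.8252
 = 6.93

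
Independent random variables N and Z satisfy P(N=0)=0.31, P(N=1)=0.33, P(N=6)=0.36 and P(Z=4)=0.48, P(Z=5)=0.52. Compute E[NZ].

11.2548

E[NZ] = Σ_n Σ_z nz · P(N=n)P(Z=z)
 = 0·0.1488 + 0·0.1612 + 4·0.1584 + 5·0.1716 + 24·0.1728 + 30·0.1872
 = 0 + 0 + 0.6336 + 0.858 + 4.1472 + 5.616
 = 11.2548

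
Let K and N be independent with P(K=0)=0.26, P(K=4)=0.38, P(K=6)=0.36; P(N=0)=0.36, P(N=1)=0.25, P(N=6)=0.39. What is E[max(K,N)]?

4.6498

E[max(K,N)] = Σ_k Σ_n max(k,n) · P(K=k)P(N=n)
 = 0·0.0936 + 1·0.065 + 6·0.1014 + 4·0.1368 + 4·0.095 + 6·0.1482 + 6·0.1296 + 6·0.09 + 6·0.1404
 = 0 + 0.065 + 0.6084 + 0.5472 + 0.38 + 0.8892 + 0.7776 + 0.54 + 0.8424
 = 4.6498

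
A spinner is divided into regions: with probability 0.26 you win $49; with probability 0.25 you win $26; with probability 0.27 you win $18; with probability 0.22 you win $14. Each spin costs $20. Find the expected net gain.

E[payout] = 49·0.26 + 26·0.25 + 18·0.27 + 14·0.22
 = 12.74 + 6.5 + 4.86 + 3.08
 = 27.18
Net = 27.18 - 20 = 7.18

7.18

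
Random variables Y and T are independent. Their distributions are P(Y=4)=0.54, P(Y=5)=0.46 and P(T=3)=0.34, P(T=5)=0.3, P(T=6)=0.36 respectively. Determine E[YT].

E[YT] = Σ_y Σ_t yt · P(Y=y)P(T=t)
 = 12·0.1836 + 20·0.162 + 24·0.1944 + 15·0.1564 + 25·0.138 + 30·0.1656
 = 2.2032 + 3.24 + 4.6656 + 2.346 + 3.45 + 4.968
 = 20.8728

20.8728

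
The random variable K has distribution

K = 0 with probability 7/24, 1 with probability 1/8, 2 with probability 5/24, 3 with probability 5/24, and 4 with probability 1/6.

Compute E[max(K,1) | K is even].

P(K is even) = 7/24 + 5/24 + 1/6 = 2/3.
E[max(K,1) | K is even] = [1·7/24 + 2·5/24 + 4·1/6] / (2/3)
 = 11/8 / (2/3)
 = 33/16

2.0625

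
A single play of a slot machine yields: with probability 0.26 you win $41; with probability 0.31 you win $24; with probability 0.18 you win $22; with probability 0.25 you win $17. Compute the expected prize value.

26.31

E[payout] = 41·0.26 + 24·0.31 + 22·0.18 + 17·0.25
 = 10.66 + 7.44 + 3.96 + 4.25
 = 26.31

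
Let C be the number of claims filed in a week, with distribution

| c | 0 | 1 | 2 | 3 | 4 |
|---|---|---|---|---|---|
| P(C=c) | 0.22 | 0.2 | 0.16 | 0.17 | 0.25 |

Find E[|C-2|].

1.31

E[|C-2|] = Σ |c-2|·P(C=c)
 = 2·0.22 + 1·0.2 + 0·0.16 + 1·0.17 + 2·0.25
 = 0.44 + 0.2 + 0 + 0.17 + 0.5
 = 1.31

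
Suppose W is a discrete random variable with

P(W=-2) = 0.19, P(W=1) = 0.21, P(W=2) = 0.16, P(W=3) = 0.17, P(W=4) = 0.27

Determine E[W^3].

21.84

E[W^3] = Σ w^3·P(W=w)
 = (-8)·0.19 + 1·0.21 + 8·0.16 + 27·0.17 + 64·0.27
 = (-1.52) + 0.21 + 1.28 + 4.59 + 17.28
 = 21.84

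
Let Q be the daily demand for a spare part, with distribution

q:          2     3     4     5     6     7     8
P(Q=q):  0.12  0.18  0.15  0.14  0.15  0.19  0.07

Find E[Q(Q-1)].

22.32

E[Q(Q-1)] = Σ q(q-1)·P(Q=q)
 = 2·0.12 + 6·0.18 + 12·0.15 + 20·0.14 + 30·0.15 + 42·0.19 + 56·0.07
 = 0.24 + 1.08 + 1.8 + 2.8 + 4.5 + 7.98 + 3.92
 = 22.32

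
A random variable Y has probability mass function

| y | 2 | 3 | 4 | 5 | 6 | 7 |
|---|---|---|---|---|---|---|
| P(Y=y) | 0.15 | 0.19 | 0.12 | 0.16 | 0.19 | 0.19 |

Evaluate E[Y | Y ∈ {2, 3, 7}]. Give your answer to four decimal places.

P(Y ∈ {2, 3, 7}) = 0.15 + 0.19 + 0.19 = 0.53.
E[Y | Y ∈ {2, 3, 7}] = [2·0.15 + 3·0.19 + 7·0.19] / 0.53
 = 2.2 / 0.53
 = 220/53

4.1509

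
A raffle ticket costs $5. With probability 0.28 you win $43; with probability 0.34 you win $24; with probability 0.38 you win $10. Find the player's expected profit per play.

E[payout] = 43·0.28 + 24·0.34 + 10·0.38
 = 12.04 + 8.16 + 3.8
 = 24
Net = 24 - 5 = 19

19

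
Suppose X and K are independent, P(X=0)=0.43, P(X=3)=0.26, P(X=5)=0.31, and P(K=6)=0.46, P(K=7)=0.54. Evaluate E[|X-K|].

4.21

E[|X-K|] = Σ_x Σ_k |x-k| · P(X=x)P(K=k)
 = 6·0.1978 + 7·0.2322 + 3·0.1196 + 4·0.1404 + 1·0.1426 + 2·0.1674
 = 1.1868 + 1.6254 + 0.3588 + 0.5616 + 0.1426 + 0.3348
 = 4.21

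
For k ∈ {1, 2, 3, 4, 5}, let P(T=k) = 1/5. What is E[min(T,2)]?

E[min(T,2)] = Σ min(t,2)·P(T=t)
 = 1·1/5 + 2·1/5 + 2·1/5 + 2·1/5 + 2·1/5
 = 1/5 + 2/5 + 2/5 + 2/5 + 2/5
 = 9/5

1.8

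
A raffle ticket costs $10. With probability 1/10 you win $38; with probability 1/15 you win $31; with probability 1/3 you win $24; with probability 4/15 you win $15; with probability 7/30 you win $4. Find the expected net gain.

E[payout] = 38·1/10 + 31·1/15 + 24·1/3 + 15·4/15 + 4·7/30
 = 19/5 + 31/15 + 8 + 4 + 14/15
 = 94/5
Net = 94/5 - 10 = 44/5

8.8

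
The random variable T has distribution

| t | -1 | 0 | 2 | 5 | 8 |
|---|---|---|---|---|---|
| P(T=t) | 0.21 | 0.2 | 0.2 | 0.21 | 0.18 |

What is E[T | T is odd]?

P(T is odd) = 0.21 + 0.21 = 0.42.
E[T | T is odd] = [(-1)·0.21 + 5·0.21] / 0.42
 = 0.84 / 0.42
 = 2

2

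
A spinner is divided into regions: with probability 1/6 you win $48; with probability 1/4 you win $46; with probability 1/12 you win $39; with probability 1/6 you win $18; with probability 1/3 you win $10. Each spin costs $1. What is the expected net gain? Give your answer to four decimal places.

28.0833

E[payout] = 48·1/6 + 46·1/4 + 39·1/12 + 18·1/6 + 10·1/3
 = 8 + 23/2 + 13/4 + 3 + 10/3
 = 349/12
Net = 349/12 - 1 = 337/12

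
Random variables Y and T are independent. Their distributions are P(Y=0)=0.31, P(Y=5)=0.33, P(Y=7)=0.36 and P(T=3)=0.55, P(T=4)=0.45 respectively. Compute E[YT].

E[YT] = Σ_y Σ_t yt · P(Y=y)P(T=t)
 = 0·0.1705 + 0·0.1395 + 15·0.1815 + 20·0.1485 + 21·0.198 + 28·0.162
 = 0 + 0 + 2.7225 + 2.97 + 4.158 + 4.536
 = 14.3865

14.3865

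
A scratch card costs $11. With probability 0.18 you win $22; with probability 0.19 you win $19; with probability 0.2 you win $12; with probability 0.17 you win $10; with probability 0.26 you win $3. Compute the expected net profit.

1.45

E[payout] = 22·0.18 + 19·0.19 + 12·0.2 + 10·0.17 + 3·0.26
 = 3.96 + 3.61 + 2.4 + 1.7 + 0.78
 = 12.45
Net = 12.45 - 11 = 1.45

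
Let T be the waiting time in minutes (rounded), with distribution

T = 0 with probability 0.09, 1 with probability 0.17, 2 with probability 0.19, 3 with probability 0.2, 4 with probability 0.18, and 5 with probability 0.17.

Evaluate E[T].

E[T] = Σ t·P(T=t)
 = 0·0.09 + 1·0.17 + 2·0.19 + 3·0.2 + 4·0.18 + 5·0.17
 = 0 + 0.17 + 0.38 + 0.6 + 0.72 + 0.85
 = 2.72

2.72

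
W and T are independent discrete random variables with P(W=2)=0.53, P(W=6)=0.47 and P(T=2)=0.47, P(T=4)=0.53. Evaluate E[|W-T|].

E[|W-T|] = Σ_w Σ_t |w-t| · P(W=w)P(T=t)
 = 0·0.2491 + 2·0.2809 + 4·0.2209 + 2·0.2491
 = 0 + 0.5618 + 0.8836 + 0.4982
 = 1.9436

1.9436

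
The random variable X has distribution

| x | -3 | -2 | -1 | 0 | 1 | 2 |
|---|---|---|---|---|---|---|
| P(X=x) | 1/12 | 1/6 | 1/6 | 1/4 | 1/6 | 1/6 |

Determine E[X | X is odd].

-0.6

P(X is odd) = 1/12 + 1/6 + 1/6 = 5/12.
E[X | X is odd] = [(-3)·1/12 + (-1)·1/6 + 1·1/6] / (5/12)
 = -1/4 / (5/12)
 = -3/5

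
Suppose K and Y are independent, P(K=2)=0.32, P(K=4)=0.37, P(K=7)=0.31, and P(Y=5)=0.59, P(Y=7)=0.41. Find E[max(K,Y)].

6.1858

E[max(K,Y)] = Σ_k Σ_y max(k,y) · P(K=k)P(Y=y)
 = 5·0.1888 + 7·0.1312 + 5·0.2183 + 7·0.1517 + 7·0.1829 + 7·0.1271
 = 0.944 + 0.9184 + 1.0915 + 1.0619 + 1.2803 + 0.8897
 = 6.1858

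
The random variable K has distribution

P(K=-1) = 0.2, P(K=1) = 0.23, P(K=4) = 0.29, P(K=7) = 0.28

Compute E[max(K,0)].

E[max(K,0)] = Σ max(k,0)·P(K=k)
 = 0·0.2 + 1·0.23 + 4·0.29 + 7·0.28
 = 0 + 0.23 + 1.16 + 1.96
 = 3.35

3.35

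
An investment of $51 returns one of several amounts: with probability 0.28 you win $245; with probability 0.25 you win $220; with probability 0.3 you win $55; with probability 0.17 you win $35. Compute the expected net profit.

E[payout] = 245·0.28 + 220·0.25 + 55·0.3 + 35·0.17
 = 68.6 + 55 + 16.5 + 5.95
 = 146.05
Net = 146.05 - 51 = 95.05

95.05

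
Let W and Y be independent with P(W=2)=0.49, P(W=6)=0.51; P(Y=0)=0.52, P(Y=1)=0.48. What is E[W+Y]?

4.52

E[W+Y] = Σ_w Σ_y (w+y) · P(W=w)P(Y=y)
 = 2·0.2548 + 3·0.2352 + 6·0.2652 + 7·0.2448
 = 0.5096 + 0.7056 + 1.5912 + 1.7136
 = 4.52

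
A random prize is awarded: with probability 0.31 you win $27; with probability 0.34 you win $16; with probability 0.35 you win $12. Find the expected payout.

18.01

E[payout] = 27·0.31 + 16·0.34 + 12·0.35
 = 8.37 + 5.44 + 4.2
 = 18.01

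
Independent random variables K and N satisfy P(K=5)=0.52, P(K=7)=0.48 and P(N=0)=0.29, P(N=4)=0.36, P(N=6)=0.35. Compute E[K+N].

E[K+N] = Σ_k Σ_n (k+n) · P(K=k)P(N=n)
 = 5·0.1508 + 9·0.1872 + 11·0.182 + 7·0.1392 + 11·0.1728 + 13·0.168
 = 0.754 + 1.6848 + 2.002 + 0.9744 + 1.9008 + 2.184
 = 9.5

9.5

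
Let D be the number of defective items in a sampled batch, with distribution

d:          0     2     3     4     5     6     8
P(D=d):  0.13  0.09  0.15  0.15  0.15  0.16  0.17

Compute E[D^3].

E[D^3] = Σ d^3·P(D=d)
 = 0·0.13 + 8·0.09 + 27·0.15 + 64·0.15 + 125·0.15 + 216·0.16 + 512·0.17
 = 0 + 0.72 + 4.05 + 9.6 + 18.75 + 34.56 + 87.04
 = 154.72

154.72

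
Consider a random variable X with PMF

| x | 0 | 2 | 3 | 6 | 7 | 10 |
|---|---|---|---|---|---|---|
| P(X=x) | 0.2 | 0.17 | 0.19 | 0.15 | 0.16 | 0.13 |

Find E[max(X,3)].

5

E[max(X,3)] = Σ max(x,3)·P(X=x)
 = 3·0.2 + 3·0.17 + 3·0.19 + 6·0.15 + 7·0.16 + 10·0.13
 = 0.6 + 0.51 + 0.57 + 0.9 + 1.12 + 1.3
 = 5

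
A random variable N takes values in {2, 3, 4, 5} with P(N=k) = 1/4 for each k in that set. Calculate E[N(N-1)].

10

E[N(N-1)] = Σ n(n-1)·P(N=n)
 = 2·1/4 + 6·1/4 + 12·1/4 + 20·1/4
 = 1/2 + 3/2 + 3 + 5
 = 10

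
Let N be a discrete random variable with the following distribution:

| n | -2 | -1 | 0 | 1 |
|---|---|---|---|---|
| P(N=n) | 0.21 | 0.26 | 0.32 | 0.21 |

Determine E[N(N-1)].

1.78

E[N(N-1)] = Σ n(n-1)·P(N=n)
 = 6·0.21 + 2·0.26 + 0·0.32 + 0·0.21
 = 1.26 + 0.52 + 0 + 0
 = 1.78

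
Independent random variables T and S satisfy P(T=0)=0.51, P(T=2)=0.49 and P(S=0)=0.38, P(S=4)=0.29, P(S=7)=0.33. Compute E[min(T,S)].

E[min(T,S)] = Σ_t Σ_s min(t,s) · P(T=t)P(S=s)
 = 0·0.1938 + 0·0.1479 + 0·0.1683 + 0·0.1862 + 2·0.1421 + 2·0.1617
 = 0 + 0 + 0 + 0 + 0.2842 + 0.3234
 = 0.6076

0.6076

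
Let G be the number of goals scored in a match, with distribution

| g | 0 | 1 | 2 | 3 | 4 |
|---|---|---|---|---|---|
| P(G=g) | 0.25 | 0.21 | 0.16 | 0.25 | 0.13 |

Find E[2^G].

5.39

E[2^G] = Σ 2^g·P(G=g)
 = 1·0.25 + 2·0.21 + 4·0.16 + 8·0.25 + 16·0.13
 = 0.25 + 0.42 + 0.64 + 2 + 2.08
 = 5.39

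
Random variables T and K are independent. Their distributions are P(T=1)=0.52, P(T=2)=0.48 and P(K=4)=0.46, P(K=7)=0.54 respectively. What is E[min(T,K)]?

E[min(T,K)] = Σ_t Σ_k min(t,k) · P(T=t)P(K=k)
 = 1·0.2392 + 1·0.2808 + 2·0.2208 + 2·0.2592
 = 0.2392 + 0.2808 + 0.4416 + 0.5184
 = 1.48

1.48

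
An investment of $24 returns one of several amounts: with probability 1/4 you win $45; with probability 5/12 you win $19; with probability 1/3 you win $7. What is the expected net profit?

-2.5

E[payout] = 45·1/4 + 19·5/12 + 7·1/3
 = 45/4 + 95/12 + 7/3
 = 43/2
Net = 43/2 - 24 = -5/2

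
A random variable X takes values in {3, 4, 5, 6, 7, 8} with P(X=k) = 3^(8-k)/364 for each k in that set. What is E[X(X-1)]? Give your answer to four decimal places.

E[X(X-1)] = Σ x(x-1)·P(X=x)
 = 6·243/364 + 12·81/364 + 20·27/364 + 30·9/364 + 42·3/364 + 56·1/364
 = 729/182 + 243/91 + 135/91 + 135/182 + 9/26 + 2/13
 = 1711/182

9.4011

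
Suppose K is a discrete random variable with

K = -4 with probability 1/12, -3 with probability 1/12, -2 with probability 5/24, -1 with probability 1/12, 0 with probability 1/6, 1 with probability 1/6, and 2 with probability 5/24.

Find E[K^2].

4

E[K^2] = Σ k^2·P(K=k)
 = 16·1/12 + 9·1/12 + 4·5/24 + 1·1/12 + 0·1/6 + 1·1/6 + 4·5/24
 = 4/3 + 3/4 + 5/6 + 1/12 + 0 + 1/6 + 5/6
 = 4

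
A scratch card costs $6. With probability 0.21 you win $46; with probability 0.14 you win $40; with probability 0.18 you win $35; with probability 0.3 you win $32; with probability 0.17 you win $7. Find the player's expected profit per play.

26.35

E[payout] = 46·0.21 + 40·0.14 + 35·0.18 + 32·0.3 + 7·0.17
 = 9.66 + 5.6 + 6.3 + 9.6 + 1.19
 = 32.35
Net = 32.35 - 6 = 26.35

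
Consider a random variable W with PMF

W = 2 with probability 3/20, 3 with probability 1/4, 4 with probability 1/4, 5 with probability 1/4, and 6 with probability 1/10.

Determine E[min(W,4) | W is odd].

P(W is odd) = 1/4 + 1/4 = 1/2.
E[min(W,4) | W is odd] = [3·1/4 + 4·1/4] / (1/2)
 = 7/4 / (1/2)
 = 7/2

3.5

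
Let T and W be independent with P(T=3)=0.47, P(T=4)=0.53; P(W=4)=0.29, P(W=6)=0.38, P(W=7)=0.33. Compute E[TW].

E[TW] = Σ_t Σ_w tw · P(T=t)P(W=w)
 = 12·0.1363 + 18·0.1786 + 21·0.1551 + 16·0.1537 + 24·0.2014 + 28·0.1749
 = 1.6356 + 3.2148 + 3.2571 + 2.4592 + 4.8336 + 4.8972
 = 20.2975

20.2975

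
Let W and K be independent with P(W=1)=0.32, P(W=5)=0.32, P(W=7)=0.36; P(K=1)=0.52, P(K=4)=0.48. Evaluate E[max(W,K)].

E[max(W,K)] = Σ_w Σ_k max(w,k) · P(W=w)P(K=k)
 = 1·0.1664 + 4·0.1536 + 5·0.1664 + 5·0.1536 + 7·0.1872 + 7·0.1728
 = 0.1664 + 0.6144 + 0.832 + 0.768 + 1.3104 + 1.2096
 = 4.9008

4.9008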